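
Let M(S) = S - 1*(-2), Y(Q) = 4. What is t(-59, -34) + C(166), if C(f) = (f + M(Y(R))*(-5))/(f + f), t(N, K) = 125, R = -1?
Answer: 10409/83 ≈ 125.41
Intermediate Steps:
M(S) = 2 + S (M(S) = S + 2 = 2 + S)
C(f) = (-30 + f)/(2*f) (C(f) = (f + (2 + 4)*(-5))/(f + f) = (f + 6*(-5))/((2*f)) = (f - 30)*(1/(2*f)) = (-30 + f)*(1/(2*f)) = (-30 + f)/(2*f))
t(-59, -34) + C(166) = 125 + (1/2)*(-30 + 166)/166 = 125 + (1/2)*(1/166)*136 = 125 + 34/83 = 10409/83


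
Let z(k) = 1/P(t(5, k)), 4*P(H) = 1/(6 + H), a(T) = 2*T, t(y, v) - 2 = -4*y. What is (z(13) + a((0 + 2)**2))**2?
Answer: 1600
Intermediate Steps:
t(y, v) = 2 - 4*y
P(H) = 1/(4*(6 + H))
z(k) = -48 (z(k) = 1/(1/(4*(6 + (2 - 4*5)))) = 1/(1/(4*(6 + (2 - 20)))) = 1/(1/(4*(6 - 18))) = 1/((1/4)/(-12)) = 1/((1/4)*(-1/12)) = 1/(-1/48) = -48)
(z(13) + a((0 + 2)**2))**2 = (-48 + 2*(0 + 2)**2)**2 = (-48 + 2*2**2)**2 = (-48 + 2*4)**2 = (-48 + 8)**2 = (-40)**2 = 1600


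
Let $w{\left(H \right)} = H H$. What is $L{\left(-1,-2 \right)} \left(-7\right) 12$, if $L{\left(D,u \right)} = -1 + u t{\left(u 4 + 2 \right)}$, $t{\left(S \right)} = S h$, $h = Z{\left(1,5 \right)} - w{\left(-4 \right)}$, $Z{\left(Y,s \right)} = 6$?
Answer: $10164$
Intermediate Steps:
$w{\left(H \right)} = H^{2}$
$h = -10$ ($h = 6 - \left(-4\right)^{2} = 6 - 16 = -10$)
$t{\left(S \right)} = - 10 S$ ($t{\left(S \right)} = S \left(-10\right) = - 10 S$)
$L{\left(D,u \right)} = -1 + u \left(-20 - 40 u\right)$ ($L{\left(D,u \right)} = -1 + u \left(- 10 \left(u 4 + 2\right)\right) = -1 + u \left(- 10 \left(4 u + 2\right)\right) = -1 + u \left(- 10 \left(2 + 4 u\right)\right) = -1 + u \left(-20 - 40 u\right)$)
$L{\left(-1,-2 \right)} \left(-7\right) 12 = \left(-1 - - 40 \left(1 + 2 \left(-2\right)\right)\right) \left(-7\right) 12 = \left(-1 - - 40 \left(1 - 4\right)\right) \left(-7\right) 12 = \left(-1 - \left(-40\right) \left(-3\right)\right) \left(-7\right) 12 = \left(-1 - 120\right) \left(-7\right) 12 = \left(-121\right) \left(-7\right) 12 = 847 \cdot 12 = 10164$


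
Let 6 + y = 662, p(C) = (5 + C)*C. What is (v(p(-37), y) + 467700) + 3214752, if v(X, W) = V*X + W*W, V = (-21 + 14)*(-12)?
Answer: 4212244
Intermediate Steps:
V = 84 (V = -7*(-12) = 84)
p(C) = C*(5 + C)
y = 656 (y = -6 + 662 = 656)
v(X, W) = W² + 84*X (v(X, W) = 84*X + W*W = 84*X + W² = W² + 84*X)
(v(p(-37), y) + 467700) + 3214752 = ((656² + 84*(-37*(5 - 37))) + 467700) + 3214752 = ((430336 + 84*(-37*(-32))) + 467700) + 3214752 = ((430336 + 84*1184) + 467700) + 3214752 = ((430336 + 99456) + 467700) + 3214752 = (529792 + 467700) + 3214752 = 997492 + 3214752 = 4212244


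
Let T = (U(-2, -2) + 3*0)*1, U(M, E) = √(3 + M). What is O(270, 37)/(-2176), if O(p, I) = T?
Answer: -1/2176 ≈ -0.00045956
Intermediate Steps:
T = 1 (T = (√(3 - 2) + 3*0)*1 = (√1 + 0)*1 = (1 + 0)*1 = 1*1 = 1)
O(p, I) = 1
O(270, 37)/(-2176) = 1/(-2176) = 1*(-1/2176) = -1/2176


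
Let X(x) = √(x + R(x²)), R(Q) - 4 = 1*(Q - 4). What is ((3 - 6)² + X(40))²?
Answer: 1721 + 36*√410 ≈ 2449.9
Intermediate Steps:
R(Q) = Q (R(Q) = 4 + 1*(Q - 4) = 4 + 1*(-4 + Q) = 4 + (-4 + Q) = Q)
X(x) = √(x + x²)
((3 - 6)² + X(40))² = ((3 - 6)² + √(40*(1 + 40)))² = ((-3)² + √(40*41))² = (9 + √1640)² = (9 + 2*√410)²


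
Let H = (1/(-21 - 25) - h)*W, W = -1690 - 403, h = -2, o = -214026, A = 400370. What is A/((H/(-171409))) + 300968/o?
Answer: 2098280803002368/126596379 ≈ 1.6575e+7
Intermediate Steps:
W = -2093
H = -8281/2 (H = (1/(-21 - 25) - 1*(-2))*(-2093) = (1/(-46) + 2)*(-2093) = (-1/46 + 2)*(-2093) = (91/46)*(-2093) = -8281/2 ≈ -4140.5)
A/((H/(-171409))) + 300968/o = 400370/((-8281/2/(-171409))) + 300968/(-214026) = 400370/((-8281/2*(-1/171409))) + 300968*(-1/214026) = 400370/(1183/48974) - 150484/107013 = 400370*(48974/1183) - 150484/107013 = 19607720380/1183 - 150484/107013 = 2098280803002368/126596379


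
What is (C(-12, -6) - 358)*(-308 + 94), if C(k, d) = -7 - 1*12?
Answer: 80678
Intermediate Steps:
C(k, d) = -19 (C(k, d) = -7 - 12 = -19)
(C(-12, -6) - 358)*(-308 + 94) = (-19 - 358)*(-308 + 94) = -377*(-214) = 80678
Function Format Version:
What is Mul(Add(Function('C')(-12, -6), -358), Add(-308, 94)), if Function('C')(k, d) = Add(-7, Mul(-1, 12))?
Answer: 80678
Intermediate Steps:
Function('C')(k, d) = -19 (Function('C')(k, d) = Add(-7, -12) = -19)
Mul(Add(Function('C')(-12, -6), -358), Add(-308, 94)) = Mul(Add(-19, -358), Add(-308, 94)) = Mul(-377, -214) = 80678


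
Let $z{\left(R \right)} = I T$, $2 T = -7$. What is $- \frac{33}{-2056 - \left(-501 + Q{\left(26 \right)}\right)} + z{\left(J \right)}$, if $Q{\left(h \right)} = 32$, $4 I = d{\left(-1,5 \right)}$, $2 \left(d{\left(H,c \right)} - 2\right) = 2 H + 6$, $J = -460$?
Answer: $- \frac{3681}{1058} \approx -3.4792$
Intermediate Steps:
$T = - \frac{7}{2}$ ($T = \frac{1}{2} \left(-7\right) = - \frac{7}{2} \approx -3.5$)
$d{\left(H,c \right)} = 5 + H$ ($d{\left(H,c \right)} = 2 + \frac{2 H + 6}{2} = 2 + \frac{6 + 2 H}{2} = 2 + \left(3 + H\right) = 5 + H$)
$I = 1$ ($I = \frac{5 - 1}{4} = \frac{1}{4} \cdot 4 = 1$)
$z{\left(R \right)} = - \frac{7}{2}$ ($z{\left(R \right)} = 1 \left(- \frac{7}{2}\right) = - \frac{7}{2}$)
$- \frac{33}{-2056 - \left(-501 + Q{\left(26 \right)}\right)} + z{\left(J \right)} = - \frac{33}{-2056 + \left(501 - 32\right)} - \frac{7}{2} = - \frac{33}{-2056 + 469} - \frac{7}{2} = - \frac{33}{-1587} - \frac{7}{2} = \left(-33\right) \left(- \frac{1}{1587}\right) - \frac{7}{2} = \frac{11}{529} - \frac{7}{2} = - \frac{3681}{1058}$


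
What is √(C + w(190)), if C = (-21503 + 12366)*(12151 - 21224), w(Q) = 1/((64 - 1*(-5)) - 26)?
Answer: 2*√38320525473/43 ≈ 9104.9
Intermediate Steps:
w(Q) = 1/43 (w(Q) = 1/((64 + 5) - 26) = 1/(69 - 26) = 1/43)
C = 82900001 (C = -9137*(-9073) = 82900001)
√(C + w(190)) = √(82900001 + 1/43) = √(3564700044/43) = 2*√38320525473/43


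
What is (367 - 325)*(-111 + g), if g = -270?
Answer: -16002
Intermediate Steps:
(367 - 325)*(-111 + g) = (367 - 325)*(-111 - 270) = 42*(-381) = -16002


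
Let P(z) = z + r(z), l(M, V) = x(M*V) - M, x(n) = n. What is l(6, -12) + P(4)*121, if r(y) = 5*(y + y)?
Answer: 5246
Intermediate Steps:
r(y) = 10*y (r(y) = 5*(2*y) = 10*y)
l(M, V) = -M + M*V (l(M, V) = M*V - M = -M + M*V)
P(z) = 11*z (P(z) = z + 10*z = 11*z)
l(6, -12) + P(4)*121 = 6*(-1 - 12) + (11*4)*121 = 6*(-13) + 44*121 = -78 + 5324 = 5246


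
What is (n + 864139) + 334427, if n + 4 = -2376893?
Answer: -1178331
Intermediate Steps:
n = -2376897 (n = -4 - 2376893 = -2376897)
(n + 864139) + 334427 = (-2376897 + 864139) + 334427 = -1512758 + 334427 = -1178331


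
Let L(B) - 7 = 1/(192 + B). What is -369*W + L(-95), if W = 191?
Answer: -6835783/97 ≈ -70472.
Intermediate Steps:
L(B) = 7 + 1/(192 + B)
-369*W + L(-95) = -369*191 + (1345 + 7*(-95))/(192 - 95) = -70479 + (1345 - 665)/97 = -70479 + (1/97)*680 = -70479 + 680/97 = -6835783/97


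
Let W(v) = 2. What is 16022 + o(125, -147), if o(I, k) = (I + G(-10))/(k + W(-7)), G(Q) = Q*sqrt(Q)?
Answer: 464613/29 + 2*I*sqrt(10)/29 ≈ 16021.0 + 0.21809*I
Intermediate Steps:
G(Q) = Q**(3/2)
o(I, k) = (I - 10*I*sqrt(10))/(2 + k) (o(I, k) = (I + (-10)**(3/2))/(k + 2) = (I - 10*I*sqrt(10))/(2 + k))
16022 + o(125, -147) = 16022 + (125 - 10*I*sqrt(10))/(2 - 147) = 16022 + (125 - 10*I*sqrt(10))/(-145) = 16022 - (125 - 10*I*sqrt(10))/145 = 16022 + (-25/29 + 2*I*sqrt(10)/29) = 464613/29 + 2*I*sqrt(10)/29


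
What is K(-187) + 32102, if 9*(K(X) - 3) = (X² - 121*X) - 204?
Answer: 346337/9 ≈ 38482.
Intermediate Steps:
K(X) = -59/3 - 121*X/9 + X²/9 (K(X) = 3 + ((X² - 121*X) - 204)/9 = 3 + (-204 + X² - 121*X)/9 = 3 + (-68/3 - 121*X/9 + X²/9) = -59/3 - 121*X/9 + X²/9)
K(-187) + 32102 = (-59/3 - 121/9*(-187) + (⅑)*(-187)²) + 32102 = (-59/3 + 22627/9 + (⅑)*34969) + 32102 = (-59/3 + 22627/9 + 34969/9) + 32102 = 57419/9 + 32102 = 346337/9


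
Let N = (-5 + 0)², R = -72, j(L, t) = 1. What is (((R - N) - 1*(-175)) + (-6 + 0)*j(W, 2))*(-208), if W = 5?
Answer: -14976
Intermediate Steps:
N = 25 (N = (-5)² = 25)
(((R - N) - 1*(-175)) + (-6 + 0)*j(W, 2))*(-208) = (((-72 - 1*25) - 1*(-175)) + (-6 + 0)*1)*(-208) = (((-72 - 25) + 175) - 6*1)*(-208) = ((-97 + 175) - 6)*(-208) = (78 - 6)*(-208) = 72*(-208) = -14976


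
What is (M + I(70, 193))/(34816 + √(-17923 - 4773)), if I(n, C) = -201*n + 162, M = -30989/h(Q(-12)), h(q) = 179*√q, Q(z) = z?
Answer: -60527616/151522069 + 30989*√17022/650938808424 + 3477*I*√5674/151522069 + 67432064*I*√3/81367351053 ≈ -0.39946 + 0.0031639*I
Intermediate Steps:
M = 30989*I*√3/1074 (M = -30989*(-I*√3/1074) = -(-30989)*I*√3/1074 = 30989*I*√3/1074 ≈ 49.976*I)
I(n, C) = 162 - 201*n
(M + I(70, 193))/(34816 + √(-17923 - 4773)) = (30989*I*√3/1074 + (162 - 201*70))/(34816 + √(-17923 - 4773)) = (30989*I*√3/1074 + (162 - 14070))/(34816 + √(-22696)) = (30989*I*√3/1074 - 13908)/(34816 + 2*I*√5674) = (-13908 + 30989*I*√3/1074)/(34816 + 2*I*√5674)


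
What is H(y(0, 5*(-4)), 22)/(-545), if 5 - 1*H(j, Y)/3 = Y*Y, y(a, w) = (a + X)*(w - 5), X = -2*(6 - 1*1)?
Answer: 1437/545 ≈ 2.6367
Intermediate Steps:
X = -10 (X = -2*(6 - 1) = -2*5 = -10)
y(a, w) = (-10 + a)*(-5 + w) (y(a, w) = (a - 10)*(w - 5) = (-10 + a)*(-5 + w))
H(j, Y) = 15 - 3*Y² (H(j, Y) = 15 - 3*Y*Y = 15 - 3*Y²)
H(y(0, 5*(-4)), 22)/(-545) = (15 - 3*22²)/(-545) = (15 - 3*484)*(-1/545) = (15 - 1452)*(-1/545) = -1437*(-1/545) = 1437/545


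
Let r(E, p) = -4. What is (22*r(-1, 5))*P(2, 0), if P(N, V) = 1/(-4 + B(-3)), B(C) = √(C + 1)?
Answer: 176/9 + 44*I*√2/9 ≈ 19.556 + 6.9139*I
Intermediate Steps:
B(C) = √(1 + C)
P(N, V) = 1/(-4 + I*√2) (P(N, V) = 1/(-4 + √(1 - 3)) = 1/(-4 + √(-2)) = 1/(-4 + I*√2))
(22*r(-1, 5))*P(2, 0) = (22*(-4))*(-2/9 - I*√2/18) = -88*(-2/9 - I*√2/18) = 176/9 + 44*I*√2/9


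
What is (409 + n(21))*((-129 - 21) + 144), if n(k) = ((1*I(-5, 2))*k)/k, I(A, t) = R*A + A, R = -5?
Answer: -2574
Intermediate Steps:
I(A, t) = -4*A (I(A, t) = -5*A + A = -4*A)
n(k) = 20 (n(k) = ((1*(-4*(-5)))*k)/k = ((1*20)*k)/k = (20*k)/k = 20)
(409 + n(21))*((-129 - 21) + 144) = (409 + 20)*((-129 - 21) + 144) = 429*(-150 + 144) = 429*(-6) = -2574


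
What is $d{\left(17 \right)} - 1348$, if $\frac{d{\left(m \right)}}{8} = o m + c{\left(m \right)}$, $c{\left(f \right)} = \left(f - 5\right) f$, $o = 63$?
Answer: $8852$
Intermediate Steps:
$c{\left(f \right)} = f \left(-5 + f\right)$ ($c{\left(f \right)} = \left(-5 + f\right) f = f \left(-5 + f\right)$)
$d{\left(m \right)} = 504 m + 8 m \left(-5 + m\right)$ ($d{\left(m \right)} = 8 \left(63 m + m \left(-5 + m\right)\right) = 504 m + 8 m \left(-5 + m\right)$)
$d{\left(17 \right)} - 1348 = 8 \cdot 17 \left(58 + 17\right) - 1348 = 8 \cdot 17 \cdot 75 - 1348 = 10200 - 1348 = 8852$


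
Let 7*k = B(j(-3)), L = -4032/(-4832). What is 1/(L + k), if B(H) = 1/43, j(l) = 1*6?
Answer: 45451/38077 ≈ 1.1937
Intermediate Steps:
j(l) = 6
B(H) = 1/43
L = 126/151 (L = -4032*(-1/4832) = 126/151 ≈ 0.83444)
k = 1/301 (k = (⅐)*(1/43) = 1/301 ≈ 0.0033223)
1/(L + k) = 1/(126/151 + 1/301) = 1/(38077/45451) = 45451/38077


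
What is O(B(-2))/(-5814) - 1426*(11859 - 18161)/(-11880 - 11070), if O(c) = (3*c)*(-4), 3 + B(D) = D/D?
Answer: -85374094/218025 ≈ -391.58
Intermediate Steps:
B(D) = -2 (B(D) = -3 + D/D = -3 + 1 = -2)
O(c) = -12*c
O(B(-2))/(-5814) - 1426*(11859 - 18161)/(-11880 - 11070) = -12*(-2)/(-5814) - 1426*(11859 - 18161)/(-11880 - 11070) = 24*(-1/5814) - 1426/((-22950/(-6302))) = -4/969 - 1426/((-22950*(-1/6302))) = -4/969 - 1426/11475/3151 = -4/969 - 1426*3151/11475 = -4/969 - 4493326/11475 = -85374094/218025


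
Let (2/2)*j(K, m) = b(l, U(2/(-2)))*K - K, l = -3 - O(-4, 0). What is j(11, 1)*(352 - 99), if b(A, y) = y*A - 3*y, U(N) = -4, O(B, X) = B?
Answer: 19481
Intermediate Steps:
l = 1 (l = -3 - 1*(-4) = -3 + 4 = 1)
b(A, y) = -3*y + A*y (b(A, y) = A*y - 3*y = -3*y + A*y)
j(K, m) = 7*K (j(K, m) = (-4*(-3 + 1))*K - K = (-4*(-2))*K - K = 8*K - K = 7*K)
j(11, 1)*(352 - 99) = (7*11)*(352 - 99) = 77*253 = 19481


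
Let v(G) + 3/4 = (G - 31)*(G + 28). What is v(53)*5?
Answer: 35625/4 ≈ 8906.3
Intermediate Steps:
v(G) = -¾ + (-31 + G)*(28 + G) (v(G) = -¾ + (G - 31)*(G + 28) = -¾ + (-31 + G)*(28 + G))
v(53)*5 = (-3475/4 + 53² - 3*53)*5 = (-3475/4 + 2809 - 159)*5 = (7125/4)*5 = 35625/4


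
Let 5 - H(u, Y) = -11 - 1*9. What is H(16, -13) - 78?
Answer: -53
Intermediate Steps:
H(u, Y) = 25 (H(u, Y) = 5 - (-11 - 1*9) = 5 - (-11 - 9) = 5 - 1*(-20) = 5 + 20 = 25)
H(16, -13) - 78 = 25 - 78 = -53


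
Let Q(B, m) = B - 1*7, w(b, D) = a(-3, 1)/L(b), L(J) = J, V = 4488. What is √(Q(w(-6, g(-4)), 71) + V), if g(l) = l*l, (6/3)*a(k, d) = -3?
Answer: 5*√717/2 ≈ 66.942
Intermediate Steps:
a(k, d) = -3/2 (a(k, d) = (½)*(-3) = -3/2)
g(l) = l²
w(b, D) = -3/(2*b)
Q(B, m) = -7 + B (Q(B, m) = B - 7 = -7 + B)
√(Q(w(-6, g(-4)), 71) + V) = √((-7 - 3/2/(-6)) + 4488) = √((-7 - 3/2*(-⅙)) + 4488) = √((-7 + ¼) + 4488) = √(-27/4 + 4488) = √(17925/4) = 5*√717/2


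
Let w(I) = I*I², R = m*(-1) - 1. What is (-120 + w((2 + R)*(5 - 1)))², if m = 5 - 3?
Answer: 33856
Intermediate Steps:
m = 2
R = -3 (R = 2*(-1) - 1 = -2 - 1 = -3)
w(I) = I³
(-120 + w((2 + R)*(5 - 1)))² = (-120 + ((2 - 3)*(5 - 1))³)² = (-120 + (-1*4)³)² = (-120 + (-4)³)² = (-120 - 64)² = (-184)² = 33856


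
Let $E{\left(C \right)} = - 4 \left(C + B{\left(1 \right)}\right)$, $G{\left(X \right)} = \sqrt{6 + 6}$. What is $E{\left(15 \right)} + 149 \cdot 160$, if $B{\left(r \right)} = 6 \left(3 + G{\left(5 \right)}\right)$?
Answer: $23708 - 48 \sqrt{3} \approx 23625.0$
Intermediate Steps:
$G{\left(X \right)} = 2 \sqrt{3}$ ($G{\left(X \right)} = \sqrt{12} = 2 \sqrt{3}$)
$B{\left(r \right)} = 18 + 12 \sqrt{3}$ ($B{\left(r \right)} = 6 \left(3 + 2 \sqrt{3}\right) = 18 + 12 \sqrt{3}$)
$E{\left(C \right)} = -72 - 48 \sqrt{3} - 4 C$ ($E{\left(C \right)} = - 4 \left(C + \left(18 + 12 \sqrt{3}\right)\right) = - 4 \left(18 + C + 12 \sqrt{3}\right) = -72 - 48 \sqrt{3} - 4 C$)
$E{\left(15 \right)} + 149 \cdot 160 = \left(-72 - 48 \sqrt{3} - 60\right) + 149 \cdot 160 = \left(-72 - 48 \sqrt{3} - 60\right) + 23840 = \left(-132 - 48 \sqrt{3}\right) + 23840 = 23708 - 48 \sqrt{3}$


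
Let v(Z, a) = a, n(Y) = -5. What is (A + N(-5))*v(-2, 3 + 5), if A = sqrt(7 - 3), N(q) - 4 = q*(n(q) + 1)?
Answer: 208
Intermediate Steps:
N(q) = 4 - 4*q (N(q) = 4 + q*(-5 + 1) = 4 + q*(-4) = 4 - 4*q)
A = 2 (A = sqrt(4) = 2)
(A + N(-5))*v(-2, 3 + 5) = (2 + (4 - 4*(-5)))*(3 + 5) = (2 + (4 + 20))*8 = (2 + 24)*8 = 26*8 = 208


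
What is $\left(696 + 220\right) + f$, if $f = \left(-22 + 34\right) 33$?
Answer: $1312$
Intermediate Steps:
$f = 396$ ($f = 12 \cdot 33 = 396$)
$\left(696 + 220\right) + f = \left(696 + 220\right) + 396 = 916 + 396 = 1312$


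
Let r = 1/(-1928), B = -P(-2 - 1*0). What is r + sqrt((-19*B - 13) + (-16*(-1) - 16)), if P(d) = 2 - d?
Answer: -1/1928 + 3*sqrt(7) ≈ 7.9367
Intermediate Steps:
B = -4 (B = -(2 - (-2 - 1*0)) = -(2 - (-2 + 0)) = -(2 - 1*(-2)) = -(2 + 2) = -1*4 = -4)
r = -1/1928 ≈ -0.00051867
r + sqrt((-19*B - 13) + (-16*(-1) - 16)) = -1/1928 + sqrt((-19*(-4) - 13) + (-16*(-1) - 16)) = -1/1928 + sqrt((76 - 13) + (16 - 16)) = -1/1928 + sqrt(63 + 0) = -1/1928 + sqrt(63) = -1/1928 + 3*sqrt(7)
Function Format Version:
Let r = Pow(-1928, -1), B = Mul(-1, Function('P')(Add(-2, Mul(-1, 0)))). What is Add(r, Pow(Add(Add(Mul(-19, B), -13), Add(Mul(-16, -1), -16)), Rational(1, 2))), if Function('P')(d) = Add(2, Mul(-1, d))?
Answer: Add(Rational(-1, 1928), Mul(3, Pow(7, Rational(1, 2)))) ≈ 7.9367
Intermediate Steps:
B = -4 (B = Mul(-1, Add(2, Mul(-1, Add(-2, Mul(-1, 0))))) = Mul(-1, Add(2, Mul(-1, Add(-2, 0)))) = Mul(-1, Add(2, Mul(-1, -2))) = Mul(-1, Add(2, 2)) = Mul(-1, 4) = -4)
r = Rational(-1, 1928) ≈ -0.00051867
Add(r, Pow(Add(Add(Mul(-19, B), -13), Add(Mul(-16, -1), -16)), Rational(1, 2))) = Add(Rational(-1, 1928), Pow(Add(Add(Mul(-19, -4), -13), Add(Mul(-16, -1), -16)), Rational(1, 2))) = Add(Rational(-1, 1928), Pow(Add(Add(76, -13), Add(16, -16)), Rational(1, 2))) = Add(Rational(-1, 1928), Pow(Add(63, 0), Rational(1, 2))) = Add(Rational(-1, 1928), Pow(63, Rational(1, 2))) = Add(Rational(-1, 1928), Mul(3, Pow(7, Rational(1, 2))))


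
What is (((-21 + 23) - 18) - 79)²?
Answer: 9025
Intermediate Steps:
(((-21 + 23) - 18) - 79)² = ((2 - 18) - 79)² = (-16 - 79)² = (-95)² = 9025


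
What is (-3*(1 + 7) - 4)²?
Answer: 784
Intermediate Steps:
(-3*(1 + 7) - 4)² = (-3*8 - 4)² = (-24 - 4)² = (-28)² = 784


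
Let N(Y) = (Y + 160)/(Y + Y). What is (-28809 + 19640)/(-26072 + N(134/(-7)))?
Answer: 1228646/3494141 ≈ 0.35163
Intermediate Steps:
N(Y) = (160 + Y)/(2*Y) (N(Y) = (160 + Y)/((2*Y)) = (160 + Y)*(1/(2*Y)) = (160 + Y)/(2*Y))
(-28809 + 19640)/(-26072 + N(134/(-7))) = (-28809 + 19640)/(-26072 + (160 + 134/(-7))/(2*((134/(-7))))) = -9169/(-26072 + (160 + 134*(-⅐))/(2*((134*(-⅐))))) = -9169/(-26072 + (160 - 134/7)/(2*(-134/7))) = -9169/(-26072 + (½)*(-7/134)*(986/7)) = -9169/(-26072 - 493/134) = -9169/(-3494141/134) = -9169*(-134/3494141) = 1228646/3494141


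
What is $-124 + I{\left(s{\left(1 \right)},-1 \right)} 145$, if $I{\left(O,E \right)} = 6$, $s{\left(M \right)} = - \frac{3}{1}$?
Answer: $746$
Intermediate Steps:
$s{\left(M \right)} = -3$ ($s{\left(M \right)} = \left(-3\right) 1 = -3$)
$-124 + I{\left(s{\left(1 \right)},-1 \right)} 145 = -124 + 6 \cdot 145 = -124 + 870 = 746$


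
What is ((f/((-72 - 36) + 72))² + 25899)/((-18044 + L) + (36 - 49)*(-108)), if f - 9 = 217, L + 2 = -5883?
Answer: -1680809/1459620 ≈ -1.1515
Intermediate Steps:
L = -5885 (L = -2 - 5883 = -5885)
f = 226 (f = 9 + 217 = 226)
((f/((-72 - 36) + 72))² + 25899)/((-18044 + L) + (36 - 49)*(-108)) = ((226/((-72 - 36) + 72))² + 25899)/((-18044 - 5885) + (36 - 49)*(-108)) = ((226/(-108 + 72))² + 25899)/(-23929 - 13*(-108)) = ((226/(-36))² + 25899)/(-23929 + 1404) = ((226*(-1/36))² + 25899)/(-22525) = ((-113/18)² + 25899)*(-1/22525) = (12769/324 + 25899)*(-1/22525) = (8404045/324)*(-1/22525) = -1680809/1459620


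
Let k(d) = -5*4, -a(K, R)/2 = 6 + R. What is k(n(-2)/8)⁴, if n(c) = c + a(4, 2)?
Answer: 160000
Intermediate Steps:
a(K, R) = -12 - 2*R (a(K, R) = -2*(6 + R) = -12 - 2*R)
n(c) = -16 + c (n(c) = c + (-12 - 2*2) = c + (-12 - 4) = c - 16 = -16 + c)
k(d) = -20
k(n(-2)/8)⁴ = (-20)⁴ = 160000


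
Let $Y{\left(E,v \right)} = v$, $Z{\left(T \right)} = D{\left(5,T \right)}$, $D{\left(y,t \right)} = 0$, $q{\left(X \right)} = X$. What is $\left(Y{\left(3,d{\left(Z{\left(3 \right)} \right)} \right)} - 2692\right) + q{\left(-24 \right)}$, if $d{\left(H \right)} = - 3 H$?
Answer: $-2716$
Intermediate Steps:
$Z{\left(T \right)} = 0$
$\left(Y{\left(3,d{\left(Z{\left(3 \right)} \right)} \right)} - 2692\right) + q{\left(-24 \right)} = \left(\left(-3\right) 0 - 2692\right) - 24 = \left(0 - 2692\right) - 24 = -2692 - 24 = -2716$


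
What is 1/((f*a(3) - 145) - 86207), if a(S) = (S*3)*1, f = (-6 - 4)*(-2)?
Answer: -1/86172 ≈ -1.1605e-5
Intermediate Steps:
f = 20 (f = -10*(-2) = 20)
a(S) = 3*S (a(S) = (3*S)*1 = 3*S)
1/((f*a(3) - 145) - 86207) = 1/((20*(3*3) - 145) - 86207) = 1/((20*9 - 145) - 86207) = 1/((180 - 145) - 86207) = 1/(35 - 86207) = 1/(-86172) = -1/86172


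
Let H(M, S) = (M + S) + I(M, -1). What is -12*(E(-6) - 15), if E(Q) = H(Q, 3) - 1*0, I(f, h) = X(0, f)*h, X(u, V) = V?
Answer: 144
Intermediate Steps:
I(f, h) = f*h
H(M, S) = S (H(M, S) = (M + S) + M*(-1) = (M + S) - M = S)
E(Q) = 3 (E(Q) = 3 - 1*0 = 3 + 0 = 3)
-12*(E(-6) - 15) = -12*(3 - 15) = -12*(-12) = 144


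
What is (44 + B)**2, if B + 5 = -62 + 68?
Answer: 2025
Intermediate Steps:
B = 1 (B = -5 + (-62 + 68) = -5 + 6 = 1)
(44 + B)**2 = (44 + 1)**2 = 45**2 = 2025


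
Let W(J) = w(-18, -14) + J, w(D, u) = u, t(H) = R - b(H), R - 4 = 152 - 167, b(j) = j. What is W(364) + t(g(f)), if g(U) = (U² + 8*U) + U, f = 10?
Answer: 149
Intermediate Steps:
R = -11 (R = 4 + (152 - 167) = 4 - 15 = -11)
g(U) = U² + 9*U
t(H) = -11 - H
W(J) = -14 + J
W(364) + t(g(f)) = (-14 + 364) + (-11 - 10*(9 + 10)) = 350 + (-11 - 10*19) = 350 + (-11 - 1*190) = 350 + (-11 - 190) = 350 - 201 = 149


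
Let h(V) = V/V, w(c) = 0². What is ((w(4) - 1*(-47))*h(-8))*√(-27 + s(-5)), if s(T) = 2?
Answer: 235*I ≈ 235.0*I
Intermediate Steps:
w(c) = 0
h(V) = 1
((w(4) - 1*(-47))*h(-8))*√(-27 + s(-5)) = ((0 - 1*(-47))*1)*√(-27 + 2) = ((0 + 47)*1)*√(-25) = (47*1)*(5*I) = 47*(5*I) = 235*I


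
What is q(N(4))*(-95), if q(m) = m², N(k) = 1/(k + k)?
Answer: -95/64 ≈ -1.4844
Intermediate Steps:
N(k) = 1/(2*k)
q(N(4))*(-95) = ((½)/4)²*(-95) = ((½)*(¼))²*(-95) = (⅛)²*(-95) = (1/64)*(-95) = -95/64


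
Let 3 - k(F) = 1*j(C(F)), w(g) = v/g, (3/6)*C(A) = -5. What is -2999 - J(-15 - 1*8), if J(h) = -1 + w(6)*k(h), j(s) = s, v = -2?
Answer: -8981/3 ≈ -2993.7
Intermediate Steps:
C(A) = -10 (C(A) = 2*(-5) = -10)
w(g) = -2/g
k(F) = 13 (k(F) = 3 - (-10) = 3 - 1*(-10) = 3 + 10 = 13)
J(h) = -16/3 (J(h) = -1 - 2/6*13 = -1 - 2*⅙*13 = -1 - ⅓*13 = -1 - 13/3 = -16/3)
-2999 - J(-15 - 1*8) = -2999 - 1*(-16/3) = -2999 + 16/3 = -8981/3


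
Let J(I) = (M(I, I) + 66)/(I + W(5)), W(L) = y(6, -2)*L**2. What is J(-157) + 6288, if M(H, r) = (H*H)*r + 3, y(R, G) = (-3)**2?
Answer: -860560/17 ≈ -50621.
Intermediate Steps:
y(R, G) = 9
M(H, r) = 3 + r*H**2 (M(H, r) = H**2*r + 3 = r*H**2 + 3 = 3 + r*H**2)
W(L) = 9*L**2
J(I) = (69 + I**3)/(225 + I) (J(I) = ((3 + I*I**2) + 66)/(I + 9*5**2) = ((3 + I**3) + 66)/(I + 9*25) = (69 + I**3)/(I + 225) = (69 + I**3)/(225 + I))
J(-157) + 6288 = (69 + (-157)**3)/(225 - 157) + 6288 = (69 - 3869893)/68 + 6288 = (1/68)*(-3869824) + 6288 = -967456/17 + 6288 = -860560/17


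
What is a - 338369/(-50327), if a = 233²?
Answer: 2732540872/50327 ≈ 54296.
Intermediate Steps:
a = 54289
a - 338369/(-50327) = 54289 - 338369/(-50327) = 54289 - 338369*(-1/50327) = 54289 + 338369/50327 = 2732540872/50327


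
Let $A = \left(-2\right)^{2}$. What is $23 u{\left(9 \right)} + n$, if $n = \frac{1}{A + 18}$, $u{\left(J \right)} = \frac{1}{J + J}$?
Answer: $\frac{131}{99} \approx 1.3232$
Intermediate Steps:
$A = 4$
$u{\left(J \right)} = \frac{1}{2 J}$
$n = \frac{1}{22}$ ($n = \frac{1}{4 + 18} = \frac{1}{22} \approx 0.045455$)
$23 u{\left(9 \right)} + n = 23 \frac{1}{2 \cdot 9} + \frac{1}{22} = 23 \cdot \frac{1}{2} \cdot \frac{1}{9} + \frac{1}{22} = 23 \cdot \frac{1}{18} + \frac{1}{22} = \frac{23}{18} + \frac{1}{22} = \frac{131}{99}$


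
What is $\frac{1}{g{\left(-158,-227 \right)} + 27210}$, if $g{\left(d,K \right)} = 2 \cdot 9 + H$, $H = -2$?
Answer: $\frac{1}{27226} \approx 3.673 \cdot 10^{-5}$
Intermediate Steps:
$g{\left(d,K \right)} = 16$ ($g{\left(d,K \right)} = 2 \cdot 9 - 2 = 18 - 2 = 16$)
$\frac{1}{g{\left(-158,-227 \right)} + 27210} = \frac{1}{16 + 27210} = \frac{1}{27226}$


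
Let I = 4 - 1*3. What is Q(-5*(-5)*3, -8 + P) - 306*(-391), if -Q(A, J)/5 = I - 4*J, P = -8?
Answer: 119321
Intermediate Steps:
I = 1 (I = 4 - 3 = 1)
Q(A, J) = -5 + 20*J (Q(A, J) = -5*(1 - 4*J) = -5 + 20*J)
Q(-5*(-5)*3, -8 + P) - 306*(-391) = (-5 + 20*(-8 - 8)) - 306*(-391) = (-5 + 20*(-16)) + 119646 = (-5 - 320) + 119646 = -325 + 119646 = 119321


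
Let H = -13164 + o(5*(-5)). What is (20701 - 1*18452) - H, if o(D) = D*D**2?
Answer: 31038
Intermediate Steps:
o(D) = D**3
H = -28789 (H = -13164 + (5*(-5))**3 = -13164 + (-25)**3 = -13164 - 15625 = -28789)
(20701 - 1*18452) - H = (20701 - 1*18452) - 1*(-28789) = (20701 - 18452) + 28789 = 2249 + 28789 = 31038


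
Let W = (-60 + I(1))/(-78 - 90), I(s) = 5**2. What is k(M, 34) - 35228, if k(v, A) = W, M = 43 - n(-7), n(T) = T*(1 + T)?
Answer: -845467/24 ≈ -35228.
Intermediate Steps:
I(s) = 25
M = 1 (M = 43 - (-7)*(1 - 7) = 43 - (-7)*(-6) = 43 - 1*42 = 43 - 42 = 1)
W = 5/24 (W = (-60 + 25)/(-78 - 90) = -35/(-168) = -35*(-1/168) = 5/24 ≈ 0.20833)
k(v, A) = 5/24
k(M, 34) - 35228 = 5/24 - 35228 = -845467/24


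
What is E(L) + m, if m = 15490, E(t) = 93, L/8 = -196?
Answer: 15583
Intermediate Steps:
L = -1568 (L = 8*(-196) = -1568)
E(L) + m = 93 + 15490 = 15583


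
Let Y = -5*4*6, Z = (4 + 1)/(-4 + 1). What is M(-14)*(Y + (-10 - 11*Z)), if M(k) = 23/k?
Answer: 7705/42 ≈ 183.45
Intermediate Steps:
Z = -5/3 (Z = 5/(-3) = 5*(-⅓) = -5/3 ≈ -1.6667)
Y = -120 (Y = -20*6 = -120)
M(-14)*(Y + (-10 - 11*Z)) = (23/(-14))*(-120 + (-10 - 11*(-5/3))) = (23*(-1/14))*(-120 + (-10 + 55/3)) = -23*(-120 + 25/3)/14 = -23/14*(-335/3) = 7705/42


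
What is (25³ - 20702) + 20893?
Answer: 15816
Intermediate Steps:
(25³ - 20702) + 20893 = (15625 - 20702) + 20893 = -5077 + 20893 = 15816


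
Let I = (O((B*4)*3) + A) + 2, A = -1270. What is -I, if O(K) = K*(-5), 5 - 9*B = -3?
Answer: 3964/3 ≈ 1321.3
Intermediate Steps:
B = 8/9 (B = 5/9 - 1/9*(-3) = 5/9 + 1/3 = 8/9 ≈ 0.88889)
O(K) = -5*K
I = -3964/3 (I = (-5*(8/9)*4*3 - 1270) + 2 = (-160*3/9 - 1270) + 2 = (-5*32/3 - 1270) + 2 = (-160/3 - 1270) + 2 = -3970/3 + 2 = -3964/3 ≈ -1321.3)
-I = -1*(-3964/3) = 3964/3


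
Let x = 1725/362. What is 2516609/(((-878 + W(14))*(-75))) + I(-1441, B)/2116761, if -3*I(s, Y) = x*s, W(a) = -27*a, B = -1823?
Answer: 107137427409641/4010133155800 ≈ 26.717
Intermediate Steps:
x = 1725/362 (x = 1725*(1/362) = 1725/362 ≈ 4.7652)
I(s, Y) = -575*s/362
2516609/(((-878 + W(14))*(-75))) + I(-1441, B)/2116761 = 2516609/(((-878 - 27*14)*(-75))) - 575/362*(-1441)/2116761 = 2516609/(((-878 - 378)*(-75))) + (828575/362)*(1/2116761) = 2516609/((-1256*(-75))) + 828575/766267482 = 2516609/94200 + 828575/766267482 = 107137427409641/4010133155800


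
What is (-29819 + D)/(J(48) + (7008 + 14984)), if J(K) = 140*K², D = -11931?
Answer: -20875/172276 ≈ -0.12117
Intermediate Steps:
(-29819 + D)/(J(48) + (7008 + 14984)) = (-29819 - 11931)/(140*48² + (7008 + 14984)) = -41750/(140*2304 + 21992) = -41750/(322560 + 21992) = -41750/344552 = -41750*1/344552 = -20875/172276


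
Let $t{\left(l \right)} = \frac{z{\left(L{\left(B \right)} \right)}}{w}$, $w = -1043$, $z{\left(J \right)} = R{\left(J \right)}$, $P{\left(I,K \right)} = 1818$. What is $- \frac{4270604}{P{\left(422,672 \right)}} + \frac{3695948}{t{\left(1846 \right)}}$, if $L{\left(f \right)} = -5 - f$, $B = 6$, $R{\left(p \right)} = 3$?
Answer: $- \frac{1168028885794}{909} \approx -1.285 \cdot 10^{9}$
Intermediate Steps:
$z{\left(J \right)} = 3$
$t{\left(l \right)} = - \frac{3}{1043}$ ($t{\left(l \right)} = \frac{3}{-1043} = 3 \left(- \frac{1}{1043}\right) = - \frac{3}{1043}$)
$- \frac{4270604}{P{\left(422,672 \right)}} + \frac{3695948}{t{\left(1846 \right)}} = - \frac{4270604}{1818} + \frac{3695948}{- \frac{3}{1043}} = \left(-4270604\right) \frac{1}{1818} + 3695948 \left(- \frac{1043}{3}\right) = - \frac{2135302}{909} - \frac{3854873764}{3} = - \frac{1168028885794}{909}$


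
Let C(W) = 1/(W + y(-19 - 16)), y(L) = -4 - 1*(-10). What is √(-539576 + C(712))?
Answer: I*√278164377106/718 ≈ 734.56*I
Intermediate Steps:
y(L) = 6 (y(L) = -4 + 10 = 6)
C(W) = 1/(6 + W) (C(W) = 1/(W + 6) = 1/(6 + W))
√(-539576 + C(712)) = √(-539576 + 1/(6 + 712)) = √(-539576 + 1/718) = √(-387415567/718) = I*√278164377106/718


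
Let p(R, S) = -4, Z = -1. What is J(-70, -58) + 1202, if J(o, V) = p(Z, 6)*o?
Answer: 1482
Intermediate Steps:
J(o, V) = -4*o
J(-70, -58) + 1202 = -4*(-70) + 1202 = 280 + 1202 = 1482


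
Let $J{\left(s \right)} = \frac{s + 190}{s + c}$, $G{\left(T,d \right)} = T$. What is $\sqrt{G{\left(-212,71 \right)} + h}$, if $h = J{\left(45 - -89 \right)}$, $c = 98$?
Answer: $\frac{i \sqrt{708470}}{58} \approx 14.512 i$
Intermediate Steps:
$J{\left(s \right)} = \frac{190 + s}{98 + s}$ ($J{\left(s \right)} = \frac{s + 190}{s + 98} = \frac{190 + s}{98 + s}$)
$h = \frac{81}{58}$ ($h = \frac{190 + \left(45 - -89\right)}{98 + \left(45 - -89\right)} = \frac{190 + \left(45 + 89\right)}{98 + \left(45 + 89\right)} = \frac{190 + 134}{98 + 134} = \frac{1}{232} \cdot 324 = \frac{81}{58} \approx 1.3966$)
$\sqrt{G{\left(-212,71 \right)} + h} = \sqrt{-212 + \frac{81}{58}} = \sqrt{- \frac{12215}{58}} = \frac{i \sqrt{708470}}{58}$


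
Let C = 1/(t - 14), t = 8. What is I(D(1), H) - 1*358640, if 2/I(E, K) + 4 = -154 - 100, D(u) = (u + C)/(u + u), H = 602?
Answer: -46264561/129 ≈ -3.5864e+5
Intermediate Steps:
C = -⅙ (C = 1/(8 - 14) = 1/(-6) = -⅙ ≈ -0.16667)
D(u) = (-⅙ + u)/(2*u) (D(u) = (u - ⅙)/(u + u) = (-⅙ + u)/((2*u)) = (-⅙ + u)*(1/(2*u)) = (-⅙ + u)/(2*u))
I(E, K) = -1/129 (I(E, K) = 2/(-4 + (-154 - 100)) = 2/(-4 - 254) = 2/(-258) = 2*(-1/258) = -1/129)
I(D(1), H) - 1*358640 = -1/129 - 1*358640 = -1/129 - 358640 = -46264561/129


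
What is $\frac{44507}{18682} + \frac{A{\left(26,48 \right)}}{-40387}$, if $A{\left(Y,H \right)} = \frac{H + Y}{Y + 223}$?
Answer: $\frac{447577165573}{187872973566} \approx 2.3823$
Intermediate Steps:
$A{\left(Y,H \right)} = \frac{H + Y}{223 + Y}$
$\frac{44507}{18682} + \frac{A{\left(26,48 \right)}}{-40387} = \frac{44507}{18682} + \frac{\frac{1}{223 + 26} \left(48 + 26\right)}{-40387} = 44507 \cdot \frac{1}{18682} + \frac{1}{249} \cdot 74 \left(- \frac{1}{40387}\right) = \frac{44507}{18682} + \frac{1}{249} \cdot 74 \left(- \frac{1}{40387}\right) = \frac{44507}{18682} + \frac{74}{249} \left(- \frac{1}{40387}\right) = \frac{44507}{18682} - \frac{74}{10056363} = \frac{447577165573}{187872973566}$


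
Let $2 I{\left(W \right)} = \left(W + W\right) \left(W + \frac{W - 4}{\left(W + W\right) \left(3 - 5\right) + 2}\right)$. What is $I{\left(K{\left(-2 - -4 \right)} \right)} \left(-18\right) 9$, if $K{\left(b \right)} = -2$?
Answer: $- \frac{4212}{5} \approx -842.4$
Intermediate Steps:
$I{\left(W \right)} = W \left(W + \frac{-4 + W}{2 - 4 W}\right)$ ($I{\left(W \right)} = \frac{\left(W + W\right) \left(W + \frac{W - 4}{\left(W + W\right) \left(3 - 5\right) + 2}\right)}{2} = \frac{2 W \left(W + \frac{-4 + W}{2 W \left(-2\right) + 2}\right)}{2} = \frac{2 W \left(W + \frac{-4 + W}{- 4 W + 2}\right)}{2} = \frac{2 W \left(W + \frac{-4 + W}{2 - 4 W}\right)}{2} = W \left(W + \frac{-4 + W}{2 - 4 W}\right)$)
$I{\left(K{\left(-2 - -4 \right)} \right)} \left(-18\right) 9 = \frac{1}{2} \left(-2\right) \frac{1}{-1 + 2 \left(-2\right)} \left(4 - -6 + 4 \left(-2\right)^{2}\right) \left(-18\right) 9 = \frac{1}{2} \left(-2\right) \frac{1}{-1 - 4} \left(4 + 6 + 4 \cdot 4\right) \left(-18\right) 9 = \frac{1}{2} \left(-2\right) \frac{1}{-5} \left(4 + 6 + 16\right) \left(-18\right) 9 = \frac{1}{2} \left(-2\right) \left(- \frac{1}{5}\right) 26 \left(-18\right) 9 = \frac{26}{5} \left(-18\right) 9 = \left(- \frac{468}{5}\right) 9 = - \frac{4212}{5}$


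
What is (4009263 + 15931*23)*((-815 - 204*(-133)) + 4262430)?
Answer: 18766167317972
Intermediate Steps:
(4009263 + 15931*23)*((-815 - 204*(-133)) + 4262430) = (4009263 + 366413)*((-815 + 27132) + 4262430) = 4375676*(26317 + 4262430) = 4375676*4288747 = 18766167317972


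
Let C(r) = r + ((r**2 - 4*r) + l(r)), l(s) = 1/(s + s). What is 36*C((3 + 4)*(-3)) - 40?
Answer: 126722/7 ≈ 18103.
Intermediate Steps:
l(s) = 1/(2*s)
C(r) = r**2 + 1/(2*r) - 3*r (C(r) = r + ((r**2 - 4*r) + 1/(2*r)) = r + (r**2 + 1/(2*r) - 4*r) = r**2 + 1/(2*r) - 3*r)
36*C((3 + 4)*(-3)) - 40 = 36*(((3 + 4)*(-3))**2 + 1/(2*(((3 + 4)*(-3)))) - 3*(3 + 4)*(-3)) - 40 = 36*((7*(-3))**2 + 1/(2*((7*(-3)))) - 21*(-3)) - 40 = 36*((-21)**2 + (1/2)/(-21) - 3*(-21)) - 40 = 36*(441 + (1/2)*(-1/21) + 63) - 40 = 36*(441 - 1/42 + 63) - 40 = 36*(21167/42) - 40 = 127002/7 - 40 = 126722/7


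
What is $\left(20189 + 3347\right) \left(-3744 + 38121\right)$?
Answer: $809097072$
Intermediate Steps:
$\left(20189 + 3347\right) \left(-3744 + 38121\right) = 23536 \cdot 34377 = 809097072$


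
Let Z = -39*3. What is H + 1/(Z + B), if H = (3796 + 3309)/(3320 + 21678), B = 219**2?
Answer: 5861321/20620764 ≈ 0.28424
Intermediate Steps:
Z = -117
B = 47961
H = 245/862 (H = 7105/24998 = 7105*(1/24998) = 245/862 ≈ 0.28422)
H + 1/(Z + B) = 245/862 + 1/(-117 + 47961) = 245/862 + 1/47844 = 5861321/20620764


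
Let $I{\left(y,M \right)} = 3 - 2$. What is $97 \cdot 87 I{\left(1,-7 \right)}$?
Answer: $8439$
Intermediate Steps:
$I{\left(y,M \right)} = 1$
$97 \cdot 87 I{\left(1,-7 \right)} = 97 \cdot 87 \cdot 1 = 8439 \cdot 1 = 8439$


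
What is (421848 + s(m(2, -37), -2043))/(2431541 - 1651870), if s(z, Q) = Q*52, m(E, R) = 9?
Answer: 315612/779671 ≈ 0.40480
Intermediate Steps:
s(z, Q) = 52*Q
(421848 + s(m(2, -37), -2043))/(2431541 - 1651870) = (421848 + 52*(-2043))/(2431541 - 1651870) = (421848 - 106236)/779671 = 315612*(1/779671) = 315612/779671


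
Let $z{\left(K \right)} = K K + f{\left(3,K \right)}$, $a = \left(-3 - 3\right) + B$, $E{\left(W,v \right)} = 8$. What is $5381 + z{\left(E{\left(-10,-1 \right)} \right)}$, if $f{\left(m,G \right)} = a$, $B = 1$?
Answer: $5440$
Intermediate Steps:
$a = -5$ ($a = \left(-3 - 3\right) + 1 = -6 + 1 = -5$)
$f{\left(m,G \right)} = -5$
$z{\left(K \right)} = -5 + K^{2}$ ($z{\left(K \right)} = K K - 5 = K^{2} - 5 = -5 + K^{2}$)
$5381 + z{\left(E{\left(-10,-1 \right)} \right)} = 5381 - \left(5 - 8^{2}\right) = 5381 + \left(-5 + 64\right) = 5381 + 59 = 5440$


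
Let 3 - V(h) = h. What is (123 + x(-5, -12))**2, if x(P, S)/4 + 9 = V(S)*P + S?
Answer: 68121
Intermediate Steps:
V(h) = 3 - h
x(P, S) = -36 + 4*S + 4*P*(3 - S) (x(P, S) = -36 + 4*((3 - S)*P + S) = -36 + 4*(P*(3 - S) + S) = -36 + 4*(S + P*(3 - S)) = -36 + (4*S + 4*P*(3 - S)) = -36 + 4*S + 4*P*(3 - S))
(123 + x(-5, -12))**2 = (123 + (-36 + 4*(-12) - 4*(-5)*(-3 - 12)))**2 = (123 + (-36 - 48 - 4*(-5)*(-15)))**2 = (123 + (-36 - 48 - 300))**2 = (123 - 384)**2 = (-261)**2 = 68121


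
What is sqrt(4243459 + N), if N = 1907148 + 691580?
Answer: 33*sqrt(6283) ≈ 2615.8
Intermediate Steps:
N = 2598728
sqrt(4243459 + N) = sqrt(4243459 + 2598728) = sqrt(6842187) = 33*sqrt(6283)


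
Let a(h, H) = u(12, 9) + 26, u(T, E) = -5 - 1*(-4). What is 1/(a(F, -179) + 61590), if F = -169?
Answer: 1/61615 ≈ 1.6230e-5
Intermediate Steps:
u(T, E) = -1 (u(T, E) = -5 + 4 = -1)
a(h, H) = 25 (a(h, H) = -1 + 26 = 25)
1/(a(F, -179) + 61590) = 1/(25 + 61590) = 1/61615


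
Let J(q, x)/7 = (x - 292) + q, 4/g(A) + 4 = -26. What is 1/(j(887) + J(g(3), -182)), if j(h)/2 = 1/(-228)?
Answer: -190/630599 ≈ -0.00030130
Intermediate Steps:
g(A) = -2/15 (g(A) = 4/(-4 - 26) = 4/(-30) = 4*(-1/30) = -2/15)
J(q, x) = -2044 + 7*q + 7*x (J(q, x) = 7*((x - 292) + q) = 7*((-292 + x) + q) = 7*(-292 + q + x) = -2044 + 7*q + 7*x)
j(h) = -1/114 (j(h) = 2/(-228) = 2*(-1/228) = -1/114)
1/(j(887) + J(g(3), -182)) = 1/(-1/114 + (-2044 + 7*(-2/15) + 7*(-182))) = 1/(-1/114 + (-2044 - 14/15 - 1274)) = 1/(-1/114 - 49784/15) = 1/(-630599/190) = -190/630599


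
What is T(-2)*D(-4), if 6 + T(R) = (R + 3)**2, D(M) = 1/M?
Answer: 5/4 ≈ 1.2500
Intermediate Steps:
T(R) = -6 + (3 + R)**2 (T(R) = -6 + (R + 3)**2 = -6 + (3 + R)**2)
T(-2)*D(-4) = (-6 + (3 - 2)**2)/(-4) = (-6 + 1**2)*(-1/4) = (-6 + 1)*(-1/4) = -5*(-1/4) = 5/4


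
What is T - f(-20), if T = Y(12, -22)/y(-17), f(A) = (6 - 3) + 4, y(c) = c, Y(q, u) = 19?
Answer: -138/17 ≈ -8.1176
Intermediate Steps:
f(A) = 7 (f(A) = 3 + 4 = 7)
T = -19/17 (T = 19/(-17) = 19*(-1/17) = -19/17 ≈ -1.1176)
T - f(-20) = -19/17 - 1*7 = -19/17 - 7 = -138/17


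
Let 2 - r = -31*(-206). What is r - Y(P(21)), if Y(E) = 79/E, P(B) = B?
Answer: -134143/21 ≈ -6387.8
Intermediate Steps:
r = -6384 (r = 2 - (-31)*(-206) = 2 - 1*6386 = 2 - 6386 = -6384)
r - Y(P(21)) = -6384 - 79/21 = -134143/21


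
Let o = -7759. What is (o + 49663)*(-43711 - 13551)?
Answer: -2399506848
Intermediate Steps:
(o + 49663)*(-43711 - 13551) = (-7759 + 49663)*(-43711 - 13551) = 41904*(-57262) = -2399506848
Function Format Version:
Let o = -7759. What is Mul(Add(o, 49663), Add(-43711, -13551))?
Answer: -2399506848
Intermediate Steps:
Mul(Add(o, 49663), Add(-43711, -13551)) = Mul(Add(-7759, 49663), Add(-43711, -13551)) = Mul(41904, -57262) = -2399506848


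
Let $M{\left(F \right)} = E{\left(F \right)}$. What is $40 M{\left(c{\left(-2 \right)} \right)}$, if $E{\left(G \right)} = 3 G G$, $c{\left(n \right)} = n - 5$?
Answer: $5880$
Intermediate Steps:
$c{\left(n \right)} = -5 + n$
$E{\left(G \right)} = 3 G^{2}$
$M{\left(F \right)} = 3 F^{2}$
$40 M{\left(c{\left(-2 \right)} \right)} = 40 \cdot 3 \left(-5 - 2\right)^{2} = 40 \cdot 3 \left(-7\right)^{2} = 40 \cdot 3 \cdot 49 = 40 \cdot 147 = 5880$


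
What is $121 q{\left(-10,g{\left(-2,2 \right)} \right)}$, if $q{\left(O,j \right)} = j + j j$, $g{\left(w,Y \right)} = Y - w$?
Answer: $2420$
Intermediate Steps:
$q{\left(O,j \right)} = j + j^{2}$
$121 q{\left(-10,g{\left(-2,2 \right)} \right)} = 121 \left(2 - -2\right) \left(1 + \left(2 - -2\right)\right) = 121 \left(2 + 2\right) \left(1 + \left(2 + 2\right)\right) = 121 \cdot 4 \left(1 + 4\right) = 121 \cdot 4 \cdot 5 = 121 \cdot 20 = 2420$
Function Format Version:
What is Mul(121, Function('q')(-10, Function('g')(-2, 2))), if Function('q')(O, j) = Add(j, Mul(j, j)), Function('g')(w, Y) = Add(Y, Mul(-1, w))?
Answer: 2420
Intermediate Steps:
Function('q')(O, j) = Add(j, Pow(j, 2))
Mul(121, Function('q')(-10, Function('g')(-2, 2))) = Mul(121, Mul(Add(2, Mul(-1, -2)), Add(1, Add(2, Mul(-1, -2))))) = Mul(121, Mul(Add(2, 2), Add(1, Add(2, 2)))) = Mul(121, Mul(4, Add(1, 4))) = Mul(121, Mul(4, 5)) = Mul(121, 20) = 2420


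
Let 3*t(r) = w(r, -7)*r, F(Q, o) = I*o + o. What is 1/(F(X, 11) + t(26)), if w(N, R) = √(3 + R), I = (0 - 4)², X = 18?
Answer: 1683/317425 - 156*I/317425 ≈ 0.005302 - 0.00049145*I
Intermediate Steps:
I = 16 (I = (-4)² = 16)
F(Q, o) = 17*o (F(Q, o) = 16*o + o = 17*o)
t(r) = 2*I*r/3 (t(r) = (√(3 - 7)*r)/3 = (√(-4)*r)/3 = ((2*I)*r)/3 = (2*I*r)/3 = 2*I*r/3)
1/(F(X, 11) + t(26)) = 1/(17*11 + (⅔)*I*26) = 1/(187 + 52*I/3) = 9*(187 - 52*I/3)/317425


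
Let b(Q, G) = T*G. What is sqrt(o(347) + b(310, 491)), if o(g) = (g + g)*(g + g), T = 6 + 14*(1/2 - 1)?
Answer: sqrt(481145) ≈ 693.65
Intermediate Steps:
T = -1 (T = 6 + 14*(1*(1/2) - 1) = 6 + 14*(1/2 - 1) = 6 + 14*(-1/2) = 6 - 7 = -1)
b(Q, G) = -G
o(g) = 4*g**2 (o(g) = (2*g)*(2*g) = 4*g**2)
sqrt(o(347) + b(310, 491)) = sqrt(4*347**2 - 1*491) = sqrt(4*120409 - 491) = sqrt(481636 - 491) = sqrt(481145)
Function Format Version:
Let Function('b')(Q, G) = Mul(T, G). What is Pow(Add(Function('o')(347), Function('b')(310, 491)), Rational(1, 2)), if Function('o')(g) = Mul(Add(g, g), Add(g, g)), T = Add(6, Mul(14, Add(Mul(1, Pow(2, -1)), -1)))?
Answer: Pow(481145, Rational(1, 2)) ≈ 693.65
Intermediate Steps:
T = -1 (T = Add(6, Mul(14, Add(Mul(1, Rational(1, 2)), -1))) = Add(6, Mul(14, Add(Rational(1, 2), -1))) = Add(6, Mul(14, Rational(-1, 2))) = Add(6, -7) = -1)
Function('b')(Q, G) = Mul(-1, G)
Function('o')(g) = Mul(4, Pow(g, 2)) (Function('o')(g) = Mul(Mul(2, g), Mul(2, g)) = Mul(4, Pow(g, 2)))
Pow(Add(Function('o')(347), Function('b')(310, 491)), Rational(1, 2)) = Pow(Add(Mul(4, Pow(347, 2)), Mul(-1, 491)), Rational(1, 2)) = Pow(Add(Mul(4, 120409), -491), Rational(1, 2)) = Pow(Add(481636, -491), Rational(1, 2)) = Pow(481145, Rational(1, 2))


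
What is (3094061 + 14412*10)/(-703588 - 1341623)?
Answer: -3238181/2045211 ≈ -1.5833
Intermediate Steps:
(3094061 + 14412*10)/(-703588 - 1341623) = (3094061 + 144120)/(-2045211) = 3238181*(-1/2045211) = -3238181/2045211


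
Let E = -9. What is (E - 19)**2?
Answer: 784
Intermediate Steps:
(E - 19)**2 = (-9 - 19)**2 = (-28)**2 = 784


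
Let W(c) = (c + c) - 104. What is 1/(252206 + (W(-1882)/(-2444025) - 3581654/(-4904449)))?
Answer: 11986595967225/3023100195132274432 ≈ 3.9650e-6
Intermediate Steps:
W(c) = -104 + 2*c (W(c) = 2*c - 104 = -104 + 2*c)
1/(252206 + (W(-1882)/(-2444025) - 3581654/(-4904449))) = 1/(252206 + ((-104 + 2*(-1882))/(-2444025) - 3581654/(-4904449))) = 1/(252206 + ((-104 - 3764)*(-1/2444025) - 3581654*(-1/4904449))) = 1/(252206 + (-3868*(-1/2444025) + 3581654/4904449)) = 1/(252206 + (3868/2444025 + 3581654/4904449)) = 1/(252206 + 8772622326082/11986595967225) = 1/(3023100195132274432/11986595967225) = 11986595967225/3023100195132274432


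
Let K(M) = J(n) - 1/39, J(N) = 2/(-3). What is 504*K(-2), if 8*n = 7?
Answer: -4536/13 ≈ -348.92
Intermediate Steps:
n = 7/8 (n = (⅛)*7 = 7/8 ≈ 0.87500)
J(N) = -⅔ (J(N) = 2*(-⅓) = -⅔)
K(M) = -9/13 (K(M) = -⅔ - 1/39 = -9/13)
504*K(-2) = 504*(-9/13) = -4536/13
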